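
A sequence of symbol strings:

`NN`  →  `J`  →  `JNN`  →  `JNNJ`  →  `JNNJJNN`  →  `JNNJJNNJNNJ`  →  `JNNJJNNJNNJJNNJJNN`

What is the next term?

This is a Fibonacci-style word recurrence s(k) = s(k−1)·s(k−2): e.g. J·NN = JNN.
Continuing: JNNJJNNJNNJJNNJJNN · JNNJJNNJNNJ gives term 8.

JNNJJNNJNNJJNNJJNNJNNJJNNJNNJ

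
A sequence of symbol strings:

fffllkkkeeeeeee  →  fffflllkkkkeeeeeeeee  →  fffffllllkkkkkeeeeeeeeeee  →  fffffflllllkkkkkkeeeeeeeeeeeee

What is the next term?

Each string has the form f^{n} l^{n-1} k^{n} e^{2n+1}, where the shown terms are n = 3, 4, 5, 6.
For the next term, n = 7, so the run lengths are 7, 6, 7, 15.

fffffffllllllkkkkkkkeeeeeeeeeeeeeee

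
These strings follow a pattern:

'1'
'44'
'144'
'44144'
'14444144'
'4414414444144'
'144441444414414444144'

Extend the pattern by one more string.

This is a Fibonacci-style word recurrence s(k) = s(k−2)·s(k−1): e.g. 1·44 = 144.
Continuing: 4414414444144 · 144441444414414444144 gives term 8.

4414414444144144441444414414444144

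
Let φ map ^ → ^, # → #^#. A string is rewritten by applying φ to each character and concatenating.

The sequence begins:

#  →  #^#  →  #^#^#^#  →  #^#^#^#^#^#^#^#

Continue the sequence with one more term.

#^#^#^#^#^#^#^#^#^#^#^#^#^#^#^#

Applying the rule to each of the 15 symbols of #^#^#^#^#^#^#^# gives the pieces #^# ^ #^# ^ #^# ^ #^# ^ #^# ^ #^# ^ #^# ^ #^#, which concatenate to the answer.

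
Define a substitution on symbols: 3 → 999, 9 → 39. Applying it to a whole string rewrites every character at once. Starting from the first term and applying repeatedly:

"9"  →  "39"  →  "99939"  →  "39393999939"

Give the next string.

Rewriting each symbol of 39393999939: 3→999, 9→39, 3→999, 9→39, 3→999, 9→39, 9→39, 9→39, 9→39, 3→999, 9→39, which concatenates to 999 39 999 39 999 39 39 39 39 999 39.

99939999399993939393999939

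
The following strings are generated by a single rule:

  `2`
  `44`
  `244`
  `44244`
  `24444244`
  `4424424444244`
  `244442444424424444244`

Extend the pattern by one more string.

4424424444244244442444424424444244

Each term (from the third on) is the two preceding terms concatenated in order: term 3 = 2·44 = 244.
The next term joins 4424424444244 and 244442444424424444244.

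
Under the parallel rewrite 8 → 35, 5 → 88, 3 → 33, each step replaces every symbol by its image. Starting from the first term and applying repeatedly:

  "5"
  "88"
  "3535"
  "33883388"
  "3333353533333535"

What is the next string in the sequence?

Rewriting the 16 symbols of 3333353533333535 one by one yields 33 33 33 33 33 88 33 88 33 33 33 33 33 88 33 88; concatenated:

33333333338833883333333333883388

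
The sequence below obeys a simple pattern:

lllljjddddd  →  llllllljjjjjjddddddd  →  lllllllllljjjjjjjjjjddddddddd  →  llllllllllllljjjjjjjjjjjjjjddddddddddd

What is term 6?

The n-th term is 3n+1 l's then 4n-2 j's then 2n+3 d's (n = 1, 2, …).
Setting n = 6 gives 19, 22, 15 characters in each block.

llllllllllllllllllljjjjjjjjjjjjjjjjjjjjjjddddddddddddddd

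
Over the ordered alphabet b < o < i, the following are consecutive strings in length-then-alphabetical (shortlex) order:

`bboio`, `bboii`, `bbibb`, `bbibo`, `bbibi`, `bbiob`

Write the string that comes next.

bbioo

Treat bbiob as a base-3 numeral over the given alphabet and add one, carrying through any trailing i's.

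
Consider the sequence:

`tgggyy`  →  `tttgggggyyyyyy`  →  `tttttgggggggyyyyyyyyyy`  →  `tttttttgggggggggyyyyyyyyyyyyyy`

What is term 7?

Term n consists of 2n-1 t's, followed by 2n+1 g's, followed by 4n-2 y's (n = 1, 2, …).
At n = 7 the blocks have lengths 13, 15, 26.

tttttttttttttgggggggggggggggyyyyyyyyyyyyyyyyyyyyyyyyyy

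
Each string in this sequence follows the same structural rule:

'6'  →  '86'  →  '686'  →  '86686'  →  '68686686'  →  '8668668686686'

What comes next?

From term 3 onward, concatenate the second-to-last term with the last: 6·86 = 686, 86·686 = 86686, …
So term 7 is 68686686·8668668686686.

686866868668668686686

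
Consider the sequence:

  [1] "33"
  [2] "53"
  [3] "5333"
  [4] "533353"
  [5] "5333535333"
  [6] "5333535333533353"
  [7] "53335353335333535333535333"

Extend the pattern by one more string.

Each term (from the third on) is the previous term followed by the one before it: term 3 = 53·33 = 5333.
So term 8 is 53335353335333535333535333·5333535333533353.

533353533353335353335353335333535333533353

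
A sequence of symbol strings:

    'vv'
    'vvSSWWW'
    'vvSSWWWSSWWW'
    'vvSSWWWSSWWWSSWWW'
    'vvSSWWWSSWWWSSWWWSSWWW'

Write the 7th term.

Every step adds SSWWW to the end: s(k+1) = s(k)·SSWWW.
From vvSSWWWSSWWWSSWWWSSWWW, 2 further steps: vvSSWWWSSWWWSSWWWSSWWW → vvSSWWWSSWWWSSWWWSSWWWSSWWW → (answer).

vvSSWWWSSWWWSSWWWSSWWWSSWWWSSWWW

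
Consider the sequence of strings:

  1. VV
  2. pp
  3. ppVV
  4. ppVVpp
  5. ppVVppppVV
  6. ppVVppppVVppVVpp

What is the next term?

ppVVppppVVppVVppppVVppppVV

From term 3 onward, concatenate the last term with the second-to-last: pp·VV = ppVV, ppVV·pp = ppVVpp, …
The next term joins ppVVppppVVppVVpp and ppVVppppVV.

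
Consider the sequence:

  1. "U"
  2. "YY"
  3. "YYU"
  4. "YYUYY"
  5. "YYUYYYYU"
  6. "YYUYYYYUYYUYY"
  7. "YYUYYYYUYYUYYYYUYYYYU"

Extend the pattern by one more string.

This is a Fibonacci-style word recurrence s(k) = s(k−1)·s(k−2): e.g. YY·U = YYU.
Continuing: YYUYYYYUYYUYYYYUYYYYU · YYUYYYYUYYUYY gives term 8.

YYUYYYYUYYUYYYYUYYYYUYYUYYYYUYYUYY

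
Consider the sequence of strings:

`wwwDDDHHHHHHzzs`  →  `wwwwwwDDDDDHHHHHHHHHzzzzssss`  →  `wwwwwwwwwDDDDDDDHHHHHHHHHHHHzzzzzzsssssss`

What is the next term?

Term n consists of 3n w's, followed by 2n+1 D's, followed by 3n+3 H's, followed by 2n z's, followed by 3n-2 s's (n = 1, 2, …).
At n = 4 the blocks have lengths 12, 9, 15, 8, 10.

wwwwwwwwwwwwDDDDDDDDDHHHHHHHHHHHHHHHzzzzzzzzssssssssss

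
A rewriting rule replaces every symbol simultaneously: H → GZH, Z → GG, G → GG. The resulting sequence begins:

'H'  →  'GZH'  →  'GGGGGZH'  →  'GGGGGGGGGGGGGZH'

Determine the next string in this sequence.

GGGGGGGGGGGGGGGGGGGGGGGGGGGGGZH

Replace each of the 15 characters of GGGGGGGGGGGGGZH in place — GG GG GG GG GG GG GG GG GG GG GG GG GG GG GZH — and concatenate.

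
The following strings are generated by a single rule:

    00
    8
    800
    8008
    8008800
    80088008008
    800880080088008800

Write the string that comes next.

80088008008800880080088008008

Each term (from the third on) is the previous term followed by the one before it: term 3 = 8·00 = 800.
So term 8 is 800880080088008800·80088008008.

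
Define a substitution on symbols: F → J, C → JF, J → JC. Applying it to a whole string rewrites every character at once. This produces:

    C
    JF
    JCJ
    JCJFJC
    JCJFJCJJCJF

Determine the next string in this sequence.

JCJFJCJJCJFJCJCJFJCJ

Apply φ to JCJFJCJJCJF symbol by symbol: J→JC, C→JF, J→JC, F→J, J→JC, C→JF, J→JC, J→JC, C→JF, J→JC, F→J; joined: JC JF JC J JC JF JC JC JF JC J.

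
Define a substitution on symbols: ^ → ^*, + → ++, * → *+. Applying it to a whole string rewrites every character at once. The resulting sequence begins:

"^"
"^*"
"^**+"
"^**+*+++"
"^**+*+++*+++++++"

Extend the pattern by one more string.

^**+*+++*+++++++*+++++++++++++++

Applying the rule to each of the 16 symbols of ^**+*+++*+++++++ gives the pieces ^* *+ *+ ++ *+ ++ ++ ++ *+ ++ ++ ++ ++ ++ ++ ++, which concatenate to the answer.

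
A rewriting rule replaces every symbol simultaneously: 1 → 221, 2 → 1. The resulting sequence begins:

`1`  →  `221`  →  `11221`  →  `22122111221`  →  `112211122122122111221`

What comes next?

2212211122122122111221112211122122122111221

Replace each of the 21 characters of 112211122122122111221 in place — 221 221 1 1 221 221 221 1 1 221 1 1 221 1 1 221 221 221 1 1 221 — and concatenate.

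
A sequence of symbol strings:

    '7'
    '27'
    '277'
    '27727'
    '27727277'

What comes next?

2772727727727

From term 3 onward, concatenate the last term with the second-to-last: 27·7 = 277, 277·27 = 27727, …
The next term joins 27727277 and 27727.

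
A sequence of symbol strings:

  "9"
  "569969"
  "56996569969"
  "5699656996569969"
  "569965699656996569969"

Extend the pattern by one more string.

Each term is the previous one with 56996 prepended.
One more step from 569965699656996569969 gives the answer.

56996569965699656996569969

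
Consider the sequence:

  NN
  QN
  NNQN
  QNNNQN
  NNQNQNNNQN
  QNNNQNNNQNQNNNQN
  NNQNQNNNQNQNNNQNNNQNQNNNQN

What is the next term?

QNNNQNNNQNQNNNQNNNQNQNNNQNQNNNQNNNQNQNNNQN

From term 3 onward, concatenate the second-to-last term with the last: NN·QN = NNQN, QN·NNQN = QNNNQN, …
So term 8 is QNNNQNNNQNQNNNQN·NNQNQNNNQNQNNNQNNNQNQNNNQN.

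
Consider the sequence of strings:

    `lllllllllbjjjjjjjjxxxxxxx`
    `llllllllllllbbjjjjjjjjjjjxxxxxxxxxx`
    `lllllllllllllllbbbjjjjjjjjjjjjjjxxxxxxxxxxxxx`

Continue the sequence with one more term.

llllllllllllllllllbbbbjjjjjjjjjjjjjjjjjxxxxxxxxxxxxxxxx

Each string has the form l^{3n+3} b^{n-1} j^{3n+2} x^{3n+1}, where the shown terms are n = 2, 3, 4.
At n = 5 the blocks have lengths 18, 4, 17, 16.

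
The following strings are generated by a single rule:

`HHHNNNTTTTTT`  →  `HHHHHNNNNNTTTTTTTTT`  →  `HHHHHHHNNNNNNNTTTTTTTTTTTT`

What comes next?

HHHHHHHHHNNNNNNNNNTTTTTTTTTTTTTTT

The n-th term is 2n-1 H's then 2n-1 N's then 3n T's, where the shown terms are n = 2, 3, 4.
At n = 5 the blocks have lengths 9, 9, 15.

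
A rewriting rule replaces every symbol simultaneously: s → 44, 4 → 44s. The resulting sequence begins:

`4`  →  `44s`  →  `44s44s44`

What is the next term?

Rewriting each symbol of 44s44s44: 4→44s, 4→44s, s→44, 4→44s, 4→44s, s→44, 4→44s, 4→44s, which concatenates to 44s 44s 44 44s 44s 44 44s 44s.

44s44s4444s44s4444s44s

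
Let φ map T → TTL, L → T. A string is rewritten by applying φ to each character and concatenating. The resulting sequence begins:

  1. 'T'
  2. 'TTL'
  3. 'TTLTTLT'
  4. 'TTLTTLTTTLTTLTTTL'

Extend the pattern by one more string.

TTLTTLTTTLTTLTTTLTTLTTLTTTLTTLTTTLTTLTTLT

Applying the rule to each of the 17 symbols of TTLTTLTTTLTTLTTTL gives the pieces TTL TTL T TTL TTL T TTL TTL TTL T TTL TTL T TTL TTL TTL T, which concatenate to the answer.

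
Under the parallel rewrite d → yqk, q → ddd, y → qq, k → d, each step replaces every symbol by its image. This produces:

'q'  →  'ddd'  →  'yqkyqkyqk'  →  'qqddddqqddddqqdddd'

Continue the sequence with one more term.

ddddddyqkyqkyqkyqkddddddyqkyqkyqkyqkddddddyqkyqkyqkyqk

φ(qqddddqqddddqqdddd) expands symbol-by-symbol to ddd ddd yqk yqk yqk yqk ddd ddd yqk yqk yqk yqk ddd ddd yqk yqk yqk yqk; joining the 18 pieces gives the next term.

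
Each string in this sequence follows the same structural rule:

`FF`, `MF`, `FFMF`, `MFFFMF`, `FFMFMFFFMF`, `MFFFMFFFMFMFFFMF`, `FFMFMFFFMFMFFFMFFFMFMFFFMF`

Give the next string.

MFFFMFFFMFMFFFMFFFMFMFFFMFMFFFMFFFMFMFFFMF

Each term (from the third on) is the two preceding terms concatenated in order: term 3 = FF·MF = FFMF.
So term 8 is MFFFMFFFMFMFFFMF·FFMFMFFFMFMFFFMFFFMFMFFFMF.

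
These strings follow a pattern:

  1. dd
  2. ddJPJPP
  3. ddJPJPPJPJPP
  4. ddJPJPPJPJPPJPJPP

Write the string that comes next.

ddJPJPPJPJPPJPJPPJPJPP

Each term is the previous one with JPJPP appended.
So the next term is ddJPJPPJPJPPJPJPP·JPJPP.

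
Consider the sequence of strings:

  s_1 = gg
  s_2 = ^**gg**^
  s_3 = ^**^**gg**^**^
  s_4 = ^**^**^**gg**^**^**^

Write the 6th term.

^**^**^**^**^**gg**^**^**^**^**^

s(k+1) = ^**·s(k)·**^, so each term gains ^** as a prefix and **^ as a suffix.
From ^**^**^**gg**^**^**^, 2 further steps: ^**^**^**gg**^**^**^ → ^**^**^**^**gg**^**^**^**^ → (answer).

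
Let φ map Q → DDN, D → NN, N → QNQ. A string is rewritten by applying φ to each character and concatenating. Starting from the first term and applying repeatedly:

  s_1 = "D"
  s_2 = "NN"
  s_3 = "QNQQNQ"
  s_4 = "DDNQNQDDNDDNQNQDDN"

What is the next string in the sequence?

NNNNQNQDDNQNQDDNNNNNQNQNNNNQNQDDNQNQDDNNNNNQNQ

φ(DDNQNQDDNDDNQNQDDN) expands symbol-by-symbol to NN NN QNQ DDN QNQ DDN NN NN QNQ NN NN QNQ DDN QNQ DDN NN NN QNQ; joining the 18 pieces gives the next term.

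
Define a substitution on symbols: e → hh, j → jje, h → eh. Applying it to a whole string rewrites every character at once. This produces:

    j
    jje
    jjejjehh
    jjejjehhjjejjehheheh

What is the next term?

Rewriting the 20 symbols of jjejjehhjjejjehheheh one by one yields jje jje hh jje jje hh eh eh jje jje hh jje jje hh eh eh hh eh hh eh; concatenated:

jjejjehhjjejjehhehehjjejjehhjjejjehhehehhhehhheh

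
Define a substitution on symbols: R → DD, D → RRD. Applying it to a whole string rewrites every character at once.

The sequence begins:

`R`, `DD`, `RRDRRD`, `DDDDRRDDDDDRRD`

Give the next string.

RRDRRDRRDRRDDDDDRRDRRDRRDRRDRRDDDDDRRD

Replace each of the 14 characters of DDDDRRDDDDDRRD in place — RRD RRD RRD RRD DD DD RRD RRD RRD RRD RRD DD DD RRD — and concatenate.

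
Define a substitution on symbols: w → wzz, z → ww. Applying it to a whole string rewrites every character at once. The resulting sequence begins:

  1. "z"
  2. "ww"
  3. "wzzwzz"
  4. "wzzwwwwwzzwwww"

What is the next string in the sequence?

φ(wzzwwwwwzzwwww) expands symbol-by-symbol to wzz ww ww wzz wzz wzz wzz wzz ww ww wzz wzz wzz wzz; joining the 14 pieces gives the next term.

wzzwwwwwzzwzzwzzwzzwzzwwwwwzzwzzwzzwzz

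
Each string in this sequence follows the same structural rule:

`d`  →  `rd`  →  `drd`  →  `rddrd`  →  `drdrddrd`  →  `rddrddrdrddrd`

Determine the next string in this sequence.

drdrddrdrddrddrdrddrd

Each term (from the third on) is the two preceding terms concatenated in order: term 3 = d·rd = drd.
So term 7 is drdrddrd·rddrddrdrddrd.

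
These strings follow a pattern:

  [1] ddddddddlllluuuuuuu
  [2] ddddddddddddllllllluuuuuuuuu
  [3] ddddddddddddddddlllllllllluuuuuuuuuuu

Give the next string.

The n-th term is 4n d's then 3n-2 l's then 2n+3 u's, where the shown terms are n = 2, 3, 4.
For the next term, n = 5, so the run lengths are 20, 13, 13.

ddddddddddddddddddddllllllllllllluuuuuuuuuuuuu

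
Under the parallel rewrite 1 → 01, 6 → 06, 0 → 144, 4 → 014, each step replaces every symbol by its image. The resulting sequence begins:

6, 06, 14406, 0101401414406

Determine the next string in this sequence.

Replace each of the 13 characters of 0101401414406 in place — 144 01 144 01 014 144 01 014 01 014 014 144 06 — and concatenate.

1440114401014144010140101401414406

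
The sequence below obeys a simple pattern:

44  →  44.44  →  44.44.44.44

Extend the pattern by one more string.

Each string is two copies of the previous one joined by '.'.
Doubling 44.44.44.44 with '.' between the halves:

44.44.44.44.44.44.44.44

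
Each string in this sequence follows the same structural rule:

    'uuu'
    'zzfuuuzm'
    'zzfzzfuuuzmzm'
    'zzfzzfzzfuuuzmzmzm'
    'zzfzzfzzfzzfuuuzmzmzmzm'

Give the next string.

Each term wraps the previous one in zzf on the left and zm on the right.
Applying this once more to zzfzzfzzfzzfuuuzmzmzmzm:

zzfzzfzzfzzfzzfuuuzmzmzmzmzm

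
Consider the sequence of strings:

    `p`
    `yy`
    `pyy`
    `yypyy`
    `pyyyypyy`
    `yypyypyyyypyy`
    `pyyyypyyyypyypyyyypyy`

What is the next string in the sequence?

yypyypyyyypyypyyyypyyyypyypyyyypyy

From term 3 onward, concatenate the second-to-last term with the last: p·yy = pyy, yy·pyy = yypyy, …
Continuing: yypyypyyyypyy · pyyyypyyyypyypyyyypyy gives term 8.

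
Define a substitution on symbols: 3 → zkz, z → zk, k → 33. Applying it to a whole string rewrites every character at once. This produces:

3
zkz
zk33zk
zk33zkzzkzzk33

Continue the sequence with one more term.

Applying the rule to each of the 14 symbols of zk33zkzzkzzk33 gives the pieces zk 33 zkz zkz zk 33 zk zk 33 zk zk 33 zkz zkz, which concatenate to the answer.

zk33zkzzkzzk33zkzk33zkzk33zkzzkz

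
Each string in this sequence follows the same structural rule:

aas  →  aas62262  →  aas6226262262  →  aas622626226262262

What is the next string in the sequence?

Each term is the previous one with 62262 appended.
So the next term is aas622626226262262·62262.

aas62262622626226262262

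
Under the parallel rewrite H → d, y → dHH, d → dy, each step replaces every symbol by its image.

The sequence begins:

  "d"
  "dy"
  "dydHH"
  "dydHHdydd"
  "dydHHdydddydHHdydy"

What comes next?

Rewriting the 18 symbols of dydHHdydddydHHdydy one by one yields dy dHH dy d d dy dHH dy dy dy dHH dy d d dy dHH dy dHH; concatenated:

dydHHdydddydHHdydydydHHdydddydHHdydHH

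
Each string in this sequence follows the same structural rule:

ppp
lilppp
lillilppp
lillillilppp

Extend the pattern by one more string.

The strings grow by a fixed prefix lil each time.
Applying this once more to lillillilppp:

lillillillilppp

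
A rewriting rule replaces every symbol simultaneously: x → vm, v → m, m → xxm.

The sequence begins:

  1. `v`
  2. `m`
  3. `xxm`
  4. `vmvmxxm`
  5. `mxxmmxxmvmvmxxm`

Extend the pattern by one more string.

Applying the rule to each of the 15 symbols of mxxmmxxmvmvmxxm gives the pieces xxm vm vm xxm xxm vm vm xxm m xxm m xxm vm vm xxm, which concatenate to the answer.

xxmvmvmxxmxxmvmvmxxmmxxmmxxmvmvmxxm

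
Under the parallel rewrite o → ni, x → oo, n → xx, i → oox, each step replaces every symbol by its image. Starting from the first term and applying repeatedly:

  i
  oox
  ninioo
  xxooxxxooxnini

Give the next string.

φ(xxooxxxooxnini) expands symbol-by-symbol to oo oo ni ni oo oo oo ni ni oo xx oox xx oox; joining the 14 pieces gives the next term.

ooooniniooooooniniooxxooxxxoox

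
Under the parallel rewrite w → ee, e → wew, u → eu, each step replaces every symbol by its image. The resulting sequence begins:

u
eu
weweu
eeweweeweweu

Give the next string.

wewweweeweweewewweweeweweeweweu

Rewriting each symbol of eeweweeweweu: e→wew, e→wew, w→ee, e→wew, w→ee, e→wew, e→wew, w→ee, e→wew, w→ee, e→wew, u→eu, which concatenates to wew wew ee wew ee wew wew ee wew ee wew eu.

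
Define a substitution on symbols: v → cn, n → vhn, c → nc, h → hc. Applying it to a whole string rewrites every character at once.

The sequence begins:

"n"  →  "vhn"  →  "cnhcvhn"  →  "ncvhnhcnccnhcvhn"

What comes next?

Replace each of the 16 characters of ncvhnhcnccnhcvhn in place — vhn nc cn hc vhn hc nc vhn nc nc vhn hc nc cn hc vhn — and concatenate.

vhnnccnhcvhnhcncvhnncncvhnhcnccnhcvhn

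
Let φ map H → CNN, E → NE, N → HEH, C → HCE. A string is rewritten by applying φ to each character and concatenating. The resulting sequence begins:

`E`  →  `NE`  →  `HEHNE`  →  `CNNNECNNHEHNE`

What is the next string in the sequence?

φ(CNNNECNNHEHNE) expands symbol-by-symbol to HCE HEH HEH HEH NE HCE HEH HEH CNN NE CNN HEH NE; joining the 13 pieces gives the next term.

HCEHEHHEHHEHNEHCEHEHHEHCNNNECNNHEHNE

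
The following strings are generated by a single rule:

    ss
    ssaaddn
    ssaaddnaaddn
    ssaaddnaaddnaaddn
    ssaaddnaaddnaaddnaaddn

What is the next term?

ssaaddnaaddnaaddnaaddnaaddn

The strings grow by a fixed suffix aaddn each time.
One more step from ssaaddnaaddnaaddnaaddn gives the answer.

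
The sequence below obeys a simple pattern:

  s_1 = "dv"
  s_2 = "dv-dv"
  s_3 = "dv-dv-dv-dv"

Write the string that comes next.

s(k+1) = s(k)·-·s(k) — each term doubles the last with '-' between the halves.
So the next term is two copies of dv-dv-dv-dv with '-' between the halves.

dv-dv-dv-dv-dv-dv-dv-dv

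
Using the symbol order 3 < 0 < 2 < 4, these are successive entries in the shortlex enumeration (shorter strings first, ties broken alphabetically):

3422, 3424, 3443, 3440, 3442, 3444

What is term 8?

Continuing the enumeration 2 steps past 3444: 3444 → 0333 → (answer).

0330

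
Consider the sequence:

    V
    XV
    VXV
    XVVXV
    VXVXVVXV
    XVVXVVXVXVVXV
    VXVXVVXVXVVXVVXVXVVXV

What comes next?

XVVXVVXVXVVXVVXVXVVXVXVVXVVXVXVVXV

Each term (from the third on) is the two preceding terms concatenated in order: term 3 = V·XV = VXV.
So term 8 is XVVXVVXVXVVXV·VXVXVVXVXVVXVVXVXVVXV.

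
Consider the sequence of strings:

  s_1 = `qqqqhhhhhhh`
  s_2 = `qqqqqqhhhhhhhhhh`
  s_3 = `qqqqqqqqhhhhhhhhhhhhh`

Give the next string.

qqqqqqqqqqhhhhhhhhhhhhhhhh

The n-th term is 2n q's then 3n+1 h's, where the shown terms are n = 2, 3, 4.
Setting n = 5 gives 10, 16 characters in each block.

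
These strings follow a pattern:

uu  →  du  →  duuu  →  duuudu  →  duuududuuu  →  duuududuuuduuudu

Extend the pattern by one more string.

From term 3 onward, concatenate the last term with the second-to-last: du·uu = duuu, duuu·du = duuudu, …
Continuing: duuududuuuduuudu · duuududuuu gives term 7.

duuududuuuduuududuuududuuu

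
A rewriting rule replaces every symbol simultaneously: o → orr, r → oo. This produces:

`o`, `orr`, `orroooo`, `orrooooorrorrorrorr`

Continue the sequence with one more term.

orrooooorrorrorrorrorrooooorrooooorrooooorroooo

Applying the rule to each of the 19 symbols of orrooooorrorrorrorr gives the pieces orr oo oo orr orr orr orr orr oo oo orr oo oo orr oo oo orr oo oo, which concatenate to the answer.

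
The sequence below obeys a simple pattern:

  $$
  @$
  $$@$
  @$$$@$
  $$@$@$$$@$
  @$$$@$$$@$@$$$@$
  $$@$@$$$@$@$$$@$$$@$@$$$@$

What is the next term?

@$$$@$$$@$@$$$@$$$@$@$$$@$@$$$@$$$@$@$$$@$

From term 3 onward, concatenate the second-to-last term with the last: $$·@$ = $$@$, @$·$$@$ = @$$$@$, …
So term 8 is @$$$@$$$@$@$$$@$·$$@$@$$$@$@$$$@$$$@$@$$$@$.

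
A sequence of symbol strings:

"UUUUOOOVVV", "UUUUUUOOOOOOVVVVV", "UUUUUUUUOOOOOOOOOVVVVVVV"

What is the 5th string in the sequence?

UUUUUUUUUUUUOOOOOOOOOOOOOOOVVVVVVVVVVV

Reading off run lengths: U runs 4, 6, 8; O runs 3, 6, 9; V runs 3, 5, 7 — each is linear in n (n = 1, 2, …).
For term 5, n = 5, so the run lengths are 12, 15, 11.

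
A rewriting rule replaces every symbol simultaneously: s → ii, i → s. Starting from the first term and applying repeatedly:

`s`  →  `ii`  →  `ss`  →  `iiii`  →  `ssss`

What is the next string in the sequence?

Apply φ to ssss symbol by symbol: s→ii, s→ii, s→ii, s→ii; joined: ii ii ii ii.

iiiiiiii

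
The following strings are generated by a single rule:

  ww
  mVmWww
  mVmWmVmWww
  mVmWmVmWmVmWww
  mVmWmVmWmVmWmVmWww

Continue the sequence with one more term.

The strings grow by a fixed prefix mVmW each time.
So the next term is mVmW·mVmWmVmWmVmWmVmWww.

mVmWmVmWmVmWmVmWmVmWww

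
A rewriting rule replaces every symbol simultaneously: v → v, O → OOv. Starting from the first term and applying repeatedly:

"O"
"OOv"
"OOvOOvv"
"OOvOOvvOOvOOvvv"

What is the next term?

Applying the rule to each of the 15 symbols of OOvOOvvOOvOOvvv gives the pieces OOv OOv v OOv OOv v v OOv OOv v OOv OOv v v v, which concatenate to the answer.

OOvOOvvOOvOOvvvOOvOOvvOOvOOvvvv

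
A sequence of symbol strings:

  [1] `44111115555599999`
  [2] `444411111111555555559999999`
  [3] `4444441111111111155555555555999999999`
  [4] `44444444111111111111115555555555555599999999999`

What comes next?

444444444411111111111111111555555555555555559999999999999

Term n consists of 2n 4's, followed by 3n+2 1's, followed by 3n+2 5's, followed by 2n+3 9's (n = 1, 2, …).
For the next term, n = 5, so the run lengths are 10, 17, 17, 13.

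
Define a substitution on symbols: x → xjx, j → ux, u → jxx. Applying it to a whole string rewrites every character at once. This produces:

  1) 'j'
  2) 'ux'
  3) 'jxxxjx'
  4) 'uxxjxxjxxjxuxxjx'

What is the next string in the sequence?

jxxxjxxjxuxxjxxjxuxxjxxjxuxxjxjxxxjxxjxuxxjx

Applying the rule to each of the 16 symbols of uxxjxxjxxjxuxxjx gives the pieces jxx xjx xjx ux xjx xjx ux xjx xjx ux xjx jxx xjx xjx ux xjx, which concatenate to the answer.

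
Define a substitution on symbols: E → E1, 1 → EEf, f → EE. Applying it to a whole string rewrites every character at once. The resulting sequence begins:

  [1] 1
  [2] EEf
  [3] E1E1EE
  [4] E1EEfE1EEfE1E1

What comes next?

Replace each of the 14 characters of E1EEfE1EEfE1E1 in place — E1 EEf E1 E1 EE E1 EEf E1 E1 EE E1 EEf E1 EEf — and concatenate.

E1EEfE1E1EEE1EEfE1E1EEE1EEfE1EEf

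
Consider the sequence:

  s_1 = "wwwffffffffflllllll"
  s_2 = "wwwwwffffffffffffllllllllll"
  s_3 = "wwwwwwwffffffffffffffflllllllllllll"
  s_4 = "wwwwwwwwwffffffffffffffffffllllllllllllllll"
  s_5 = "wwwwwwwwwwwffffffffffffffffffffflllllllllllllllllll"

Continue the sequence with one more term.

Each string has the form w^{2n-1} f^{3n+3} l^{3n+1}, where the shown terms are n = 2, 3, 4, 5, 6.
Setting n = 7 gives 13, 24, 22 characters in each block.

wwwwwwwwwwwwwffffffffffffffffffffffffllllllllllllllllllllll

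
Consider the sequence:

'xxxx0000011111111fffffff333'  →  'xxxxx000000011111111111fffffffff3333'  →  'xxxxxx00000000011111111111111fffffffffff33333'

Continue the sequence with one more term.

Each string has the form x^{n+2} 0^{2n+1} 1^{3n+2} f^{2n+3} 3^{n+1}, where the shown terms are n = 2, 3, 4.
Setting n = 5 gives 7, 11, 17, 13, 6 characters in each block.

xxxxxxx0000000000011111111111111111fffffffffffff333333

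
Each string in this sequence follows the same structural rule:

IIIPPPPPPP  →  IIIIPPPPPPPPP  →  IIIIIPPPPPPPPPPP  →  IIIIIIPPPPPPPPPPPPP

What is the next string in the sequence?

The n-th term is n I's then 2n+1 P's, where the shown terms are n = 3, 4, 5, 6.
Setting n = 7 gives 7, 15 characters in each block.

IIIIIIIPPPPPPPPPPPPPPP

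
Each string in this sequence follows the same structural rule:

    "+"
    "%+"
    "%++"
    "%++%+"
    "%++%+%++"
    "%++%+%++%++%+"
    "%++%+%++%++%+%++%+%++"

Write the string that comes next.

%++%+%++%++%+%++%+%++%++%+%++%++%+

From term 3 onward, concatenate the last term with the second-to-last: %+·+ = %++, %++·%+ = %++%+, …
So term 8 is %++%+%++%++%+%++%+%++·%++%+%++%++%+.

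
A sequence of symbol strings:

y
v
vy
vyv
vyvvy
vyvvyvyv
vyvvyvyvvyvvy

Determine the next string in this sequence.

vyvvyvyvvyvvyvyvvyvyv

From term 3 onward, concatenate the last term with the second-to-last: v·y = vy, vy·v = vyv, …
Continuing: vyvvyvyvvyvvy · vyvvyvyv gives term 8.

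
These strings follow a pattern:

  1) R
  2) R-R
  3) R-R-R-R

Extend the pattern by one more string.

R-R-R-R-R-R-R-R

Every step duplicates the string with '-' between the halves.
So the next term is two copies of R-R-R-R with '-' between the halves.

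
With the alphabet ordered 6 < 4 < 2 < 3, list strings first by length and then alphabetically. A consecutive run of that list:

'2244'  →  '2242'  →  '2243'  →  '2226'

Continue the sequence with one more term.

2224

Find the rightmost character of 2226 below 3, bump it to the next letter, and reset everything to its right to 6.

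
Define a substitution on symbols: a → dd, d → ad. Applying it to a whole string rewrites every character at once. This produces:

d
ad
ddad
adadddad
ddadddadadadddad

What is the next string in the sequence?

adadddadadadddadddadddadadadddad

Replace each of the 16 characters of ddadddadadadddad in place — ad ad dd ad ad ad dd ad dd ad dd ad ad ad dd ad — and concatenate.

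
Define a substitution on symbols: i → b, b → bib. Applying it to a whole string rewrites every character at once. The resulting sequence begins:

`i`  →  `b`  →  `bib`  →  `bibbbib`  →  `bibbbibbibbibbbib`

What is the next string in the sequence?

Replace each of the 17 characters of bibbbibbibbibbbib in place — bib b bib bib bib b bib bib b bib bib b bib bib bib b bib — and concatenate.

bibbbibbibbibbbibbibbbibbibbbibbibbibbbib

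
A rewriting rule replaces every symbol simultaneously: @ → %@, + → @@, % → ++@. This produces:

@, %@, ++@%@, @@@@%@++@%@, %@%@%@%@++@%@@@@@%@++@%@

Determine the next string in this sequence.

Rewriting the 24 symbols of %@%@%@%@++@%@@@@@%@++@%@ one by one yields ++@ %@ ++@ %@ ++@ %@ ++@ %@ @@ @@ %@ ++@ %@ %@ %@ %@ %@ ++@ %@ @@ @@ %@ ++@ %@; concatenated:

++@%@++@%@++@%@++@%@@@@@%@++@%@%@%@%@%@++@%@@@@@%@++@%@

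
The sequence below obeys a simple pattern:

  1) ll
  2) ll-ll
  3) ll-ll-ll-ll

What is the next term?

Every step duplicates the string with '-' between the halves.
Doubling ll-ll-ll-ll with '-' between the halves:

ll-ll-ll-ll-ll-ll-ll-ll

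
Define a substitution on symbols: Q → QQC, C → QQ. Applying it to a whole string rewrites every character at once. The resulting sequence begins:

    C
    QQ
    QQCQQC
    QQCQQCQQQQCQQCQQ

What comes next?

Applying the rule to each of the 16 symbols of QQCQQCQQQQCQQCQQ gives the pieces QQC QQC QQ QQC QQC QQ QQC QQC QQC QQC QQ QQC QQC QQ QQC QQC, which concatenate to the answer.

QQCQQCQQQQCQQCQQQQCQQCQQCQQCQQQQCQQCQQQQCQQC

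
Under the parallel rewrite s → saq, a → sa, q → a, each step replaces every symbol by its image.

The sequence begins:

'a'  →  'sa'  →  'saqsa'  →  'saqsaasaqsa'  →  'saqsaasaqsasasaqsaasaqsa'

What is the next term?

Rewriting the 24 symbols of saqsaasaqsasasaqsaasaqsa one by one yields saq sa a saq sa sa saq sa a saq sa saq sa saq sa a saq sa sa saq sa a saq sa; concatenated:

saqsaasaqsasasaqsaasaqsasaqsasaqsaasaqsasasaqsaasaqsa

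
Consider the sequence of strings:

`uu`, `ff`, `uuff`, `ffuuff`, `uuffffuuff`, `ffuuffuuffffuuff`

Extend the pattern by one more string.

From term 3 onward, concatenate the second-to-last term with the last: uu·ff = uuff, ff·uuff = ffuuff, …
Continuing: uuffffuuff · ffuuffuuffffuuff gives term 7.

uuffffuuffffuuffuuffffuuff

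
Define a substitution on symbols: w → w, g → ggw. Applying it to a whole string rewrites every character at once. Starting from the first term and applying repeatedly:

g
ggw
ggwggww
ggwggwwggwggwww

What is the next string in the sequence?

ggwggwwggwggwwwggwggwwggwggwwww

Applying the rule to each of the 15 symbols of ggwggwwggwggwww gives the pieces ggw ggw w ggw ggw w w ggw ggw w ggw ggw w w w, which concatenate to the answer.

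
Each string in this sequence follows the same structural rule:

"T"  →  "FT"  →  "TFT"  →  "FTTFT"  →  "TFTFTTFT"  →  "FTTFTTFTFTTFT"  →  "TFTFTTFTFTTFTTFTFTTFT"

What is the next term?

FTTFTTFTFTTFTTFTFTTFTFTTFTTFTFTTFT

Each term (from the third on) is the two preceding terms concatenated in order: term 3 = T·FT = TFT.
So term 8 is FTTFTTFTFTTFT·TFTFTTFTFTTFTTFTFTTFT.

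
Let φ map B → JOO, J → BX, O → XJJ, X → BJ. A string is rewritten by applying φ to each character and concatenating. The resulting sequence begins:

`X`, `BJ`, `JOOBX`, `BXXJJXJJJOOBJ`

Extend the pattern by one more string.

JOOBJBJBXBXBJBXBXBXXJJXJJJOOBX

φ(BXXJJXJJJOOBJ) expands symbol-by-symbol to JOO BJ BJ BX BX BJ BX BX BX XJJ XJJ JOO BX; joining the 13 pieces gives the next term.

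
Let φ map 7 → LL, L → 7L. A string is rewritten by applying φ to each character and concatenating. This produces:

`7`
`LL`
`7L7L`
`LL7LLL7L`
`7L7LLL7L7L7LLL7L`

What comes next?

Rewriting the 16 symbols of 7L7LLL7L7L7LLL7L one by one yields LL 7L LL 7L 7L 7L LL 7L LL 7L LL 7L 7L 7L LL 7L; concatenated:

LL7LLL7L7L7LLL7LLL7LLL7L7L7LLL7L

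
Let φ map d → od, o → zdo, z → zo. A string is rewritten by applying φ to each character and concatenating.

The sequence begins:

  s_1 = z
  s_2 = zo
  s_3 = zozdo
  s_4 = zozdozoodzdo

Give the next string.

zozdozoodzdozozdozdoodzoodzdo

Apply φ to zozdozoodzdo symbol by symbol: z→zo, o→zdo, z→zo, d→od, o→zdo, z→zo, o→zdo, o→zdo, d→od, z→zo, d→od, o→zdo; joined: zo zdo zo od zdo zo zdo zdo od zo od zdo.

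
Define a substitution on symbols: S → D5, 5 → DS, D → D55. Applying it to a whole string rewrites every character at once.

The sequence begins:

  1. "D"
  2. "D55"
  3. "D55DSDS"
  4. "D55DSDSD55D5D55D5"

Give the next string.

Rewriting the 17 symbols of D55DSDSD55D5D55D5 one by one yields D55 DS DS D55 D5 D55 D5 D55 DS DS D55 DS D55 DS DS D55 DS; concatenated:

D55DSDSD55D5D55D5D55DSDSD55DSD55DSDSD55DS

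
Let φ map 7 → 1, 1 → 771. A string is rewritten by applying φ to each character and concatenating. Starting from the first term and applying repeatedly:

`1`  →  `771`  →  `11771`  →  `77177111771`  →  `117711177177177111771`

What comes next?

φ(117711177177177111771) expands symbol-by-symbol to 771 771 1 1 771 771 771 1 1 771 1 1 771 1 1 771 771 771 1 1 771; joining the 21 pieces gives the next term.

7717711177177177111771117711177177177111771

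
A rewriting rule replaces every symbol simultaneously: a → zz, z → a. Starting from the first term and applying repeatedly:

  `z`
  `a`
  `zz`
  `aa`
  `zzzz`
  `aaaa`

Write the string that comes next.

zzzzzzzz

Expanding aaaa: a→zz, a→zz, a→zz, a→zz. Concatenated: zz zz zz zz.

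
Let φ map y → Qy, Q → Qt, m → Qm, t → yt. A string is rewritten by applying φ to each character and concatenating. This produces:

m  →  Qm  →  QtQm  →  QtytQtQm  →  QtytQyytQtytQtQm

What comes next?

Replace each of the 16 characters of QtytQyytQtytQtQm in place — Qt yt Qy yt Qt Qy Qy yt Qt yt Qy yt Qt yt Qt Qm — and concatenate.

QtytQyytQtQyQyytQtytQyytQtytQtQm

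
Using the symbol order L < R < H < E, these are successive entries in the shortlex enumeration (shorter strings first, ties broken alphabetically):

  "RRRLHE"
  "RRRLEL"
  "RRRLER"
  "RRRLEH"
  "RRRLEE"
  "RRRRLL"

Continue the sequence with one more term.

RRRRLR

Treat RRRRLL as a base-4 numeral over the given alphabet and add one, carrying through any trailing E's.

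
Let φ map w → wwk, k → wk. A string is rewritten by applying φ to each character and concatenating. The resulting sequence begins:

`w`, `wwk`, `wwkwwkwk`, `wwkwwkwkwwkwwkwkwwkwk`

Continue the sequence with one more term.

wwkwwkwkwwkwwkwkwwkwkwwkwwkwkwwkwwkwkwwkwkwwkwwkwkwwkwk

φ(wwkwwkwkwwkwwkwkwwkwk) expands symbol-by-symbol to wwk wwk wk wwk wwk wk wwk wk wwk wwk wk wwk wwk wk wwk wk wwk wwk wk wwk wk; joining the 21 pieces gives the next term.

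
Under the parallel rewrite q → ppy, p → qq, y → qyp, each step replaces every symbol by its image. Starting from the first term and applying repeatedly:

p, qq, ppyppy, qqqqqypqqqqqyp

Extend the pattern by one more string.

Replace each of the 14 characters of qqqqqypqqqqqyp in place — ppy ppy ppy ppy ppy qyp qq ppy ppy ppy ppy ppy qyp qq — and concatenate.

ppyppyppyppyppyqypqqppyppyppyppyppyqypqq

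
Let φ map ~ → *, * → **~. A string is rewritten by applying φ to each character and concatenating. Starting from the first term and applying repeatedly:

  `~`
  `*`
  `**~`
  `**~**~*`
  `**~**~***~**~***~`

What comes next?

**~**~***~**~***~**~**~***~**~***~**~**~*

Replace each of the 17 characters of **~**~***~**~***~ in place — **~ **~ * **~ **~ * **~ **~ **~ * **~ **~ * **~ **~ **~ * — and concatenate.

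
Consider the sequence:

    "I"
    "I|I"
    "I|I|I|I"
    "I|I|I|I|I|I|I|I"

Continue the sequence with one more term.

I|I|I|I|I|I|I|I|I|I|I|I|I|I|I|I

s(k+1) = s(k)·|·s(k) — each term doubles the last with '|' between the halves.
So the next term is two copies of I|I|I|I|I|I|I|I with '|' between the halves.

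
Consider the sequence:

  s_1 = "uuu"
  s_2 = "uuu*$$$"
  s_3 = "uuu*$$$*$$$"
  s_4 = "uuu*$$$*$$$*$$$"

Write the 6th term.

Each term is the previous one with *$$$ appended.
From uuu*$$$*$$$*$$$, 2 further steps: uuu*$$$*$$$*$$$ → uuu*$$$*$$$*$$$*$$$ → (answer).

uuu*$$$*$$$*$$$*$$$*$$$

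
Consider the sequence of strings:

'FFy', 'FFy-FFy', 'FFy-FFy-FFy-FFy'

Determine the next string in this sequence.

s(k+1) = s(k)·-·s(k) — each term doubles the last with '-' between the halves.
Doubling FFy-FFy-FFy-FFy with '-' between the halves:

FFy-FFy-FFy-FFy-FFy-FFy-FFy-FFy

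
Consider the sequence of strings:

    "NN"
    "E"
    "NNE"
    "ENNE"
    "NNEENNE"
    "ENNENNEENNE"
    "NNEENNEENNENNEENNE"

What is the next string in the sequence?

Each term (from the third on) is the two preceding terms concatenated in order: term 3 = NN·E = NNE.
So term 8 is ENNENNEENNE·NNEENNEENNENNEENNE.

ENNENNEENNENNEENNEENNENNEENNE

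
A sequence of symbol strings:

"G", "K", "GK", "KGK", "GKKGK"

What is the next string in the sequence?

KGKGKKGK

Each term (from the third on) is the two preceding terms concatenated in order: term 3 = G·K = GK.
The next term joins KGK and GKKGK.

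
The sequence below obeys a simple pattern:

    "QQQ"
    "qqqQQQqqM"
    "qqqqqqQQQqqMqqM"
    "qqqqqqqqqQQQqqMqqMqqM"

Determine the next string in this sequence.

Every step adds qqq to the front and qqM to the end of the previous string.
One more step from qqqqqqqqqQQQqqMqqMqqM gives the answer.

qqqqqqqqqqqqQQQqqMqqMqqMqqM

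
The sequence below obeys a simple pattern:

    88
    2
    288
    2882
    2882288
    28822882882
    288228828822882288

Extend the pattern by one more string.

28822882882288228828822882882

This is a Fibonacci-style word recurrence s(k) = s(k−1)·s(k−2): e.g. 2·88 = 288.
The next term joins 288228828822882288 and 28822882882.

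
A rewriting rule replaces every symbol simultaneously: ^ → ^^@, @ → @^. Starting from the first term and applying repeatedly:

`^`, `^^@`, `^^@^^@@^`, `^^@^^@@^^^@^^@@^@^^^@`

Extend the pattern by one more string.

^^@^^@@^^^@^^@@^@^^^@^^@^^@@^^^@^^@@^@^^^@@^^^@^^@^^@@^

Replace each of the 21 characters of ^^@^^@@^^^@^^@@^@^^^@ in place — ^^@ ^^@ @^ ^^@ ^^@ @^ @^ ^^@ ^^@ ^^@ @^ ^^@ ^^@ @^ @^ ^^@ @^ ^^@ ^^@ ^^@ @^ — and concatenate.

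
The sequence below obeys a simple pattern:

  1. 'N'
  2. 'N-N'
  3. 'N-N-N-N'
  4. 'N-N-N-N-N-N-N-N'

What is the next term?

s(k+1) = s(k)·-·s(k) — each term doubles the last with '-' between the halves.
Doubling N-N-N-N-N-N-N-N with '-' between the halves:

N-N-N-N-N-N-N-N-N-N-N-N-N-N-N-N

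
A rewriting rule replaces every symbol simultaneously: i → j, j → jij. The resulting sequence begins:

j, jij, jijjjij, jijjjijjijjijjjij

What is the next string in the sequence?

φ(jijjjijjijjijjjij) expands symbol-by-symbol to jij j jij jij jij j jij jij j jij jij j jij jij jij j jij; joining the 17 pieces gives the next term.

jijjjijjijjijjjijjijjjijjijjjijjijjijjjij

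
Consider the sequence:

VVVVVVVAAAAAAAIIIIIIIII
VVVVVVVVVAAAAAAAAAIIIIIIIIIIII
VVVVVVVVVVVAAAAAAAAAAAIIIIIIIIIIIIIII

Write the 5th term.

VVVVVVVVVVVVVVVAAAAAAAAAAAAAAAIIIIIIIIIIIIIIIIIIIII

Reading off run lengths: V runs 7, 9, 11; A runs 7, 9, 11; I runs 9, 12, 15 — each is linear in n, where the shown terms are n = 3, 4, 5.
Setting n = 7 gives 15, 15, 21 characters in each block.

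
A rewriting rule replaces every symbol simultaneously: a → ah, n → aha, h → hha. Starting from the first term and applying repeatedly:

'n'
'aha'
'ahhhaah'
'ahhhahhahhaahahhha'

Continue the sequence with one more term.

ahhhahhahhaahhhahhaahhhahhaahahhhaahhhahhahhaah

Applying the rule to each of the 18 symbols of ahhhahhahhaahahhha gives the pieces ah hha hha hha ah hha hha ah hha hha ah ah hha ah hha hha hha ah, which concatenate to the answer.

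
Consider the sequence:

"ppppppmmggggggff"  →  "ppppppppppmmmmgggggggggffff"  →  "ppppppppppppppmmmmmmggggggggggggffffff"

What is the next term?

The n-th term is 4n-2 p's then 2n-2 m's then 3n g's then 2n-2 f's, where the shown terms are n = 2, 3, 4.
For the next term, n = 5, so the run lengths are 18, 8, 15, 8.

ppppppppppppppppppmmmmmmmmgggggggggggggggffffffff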